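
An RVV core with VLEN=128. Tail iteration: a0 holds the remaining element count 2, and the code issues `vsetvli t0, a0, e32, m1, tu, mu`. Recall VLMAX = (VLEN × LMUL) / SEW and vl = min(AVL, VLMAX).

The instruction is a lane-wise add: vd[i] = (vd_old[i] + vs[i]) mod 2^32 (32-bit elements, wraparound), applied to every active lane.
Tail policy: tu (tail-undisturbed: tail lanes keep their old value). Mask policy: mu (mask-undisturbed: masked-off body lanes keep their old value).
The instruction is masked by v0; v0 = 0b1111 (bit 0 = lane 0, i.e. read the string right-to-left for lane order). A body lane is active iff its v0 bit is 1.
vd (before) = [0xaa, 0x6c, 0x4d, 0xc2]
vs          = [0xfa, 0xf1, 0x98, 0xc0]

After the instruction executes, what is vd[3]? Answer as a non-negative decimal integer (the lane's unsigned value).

vd[3] = 194

VLMAX = VLEN×LMUL/SEW = 128×1/32 = 4
AVL=2 ≤ VLMAX=4, so vl = 2
lane  0: add(0xaa,0xfa) ⇒ 0x1a4
lane  1: add(0x6c,0xf1) ⇒ 0x15d
lane  2: tail/keep ⇒ 0x4d
lane  3: tail/keep ⇒ 0xc2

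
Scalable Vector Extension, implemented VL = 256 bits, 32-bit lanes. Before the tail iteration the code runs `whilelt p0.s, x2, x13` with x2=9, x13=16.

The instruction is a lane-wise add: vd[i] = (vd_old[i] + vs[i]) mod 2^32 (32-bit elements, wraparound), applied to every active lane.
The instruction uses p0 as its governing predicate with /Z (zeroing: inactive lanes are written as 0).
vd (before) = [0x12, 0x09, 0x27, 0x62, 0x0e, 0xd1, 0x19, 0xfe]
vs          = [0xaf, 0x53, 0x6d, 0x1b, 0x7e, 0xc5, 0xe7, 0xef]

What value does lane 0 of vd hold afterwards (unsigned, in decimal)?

256-bit reg / 32-bit elem → 8 lanes
whilelt: lane j active iff 9+j < 16 → j < 7 → 7 active
vd[0] add(0x12,0xaf) -> 0xc1
vd[1] add(0x09,0x53) -> 0x5c
vd[2] add(0x27,0x6d) -> 0x94
vd[3] add(0x62,0x1b) -> 0x7d
vd[4] add(0x0e,0x7e) -> 0x8c
vd[5] add(0xd1,0xc5) -> 0x196
vd[6] add(0x19,0xe7) -> 0x100
vd[7] tail/zero -> 0x00

vd[0] = 193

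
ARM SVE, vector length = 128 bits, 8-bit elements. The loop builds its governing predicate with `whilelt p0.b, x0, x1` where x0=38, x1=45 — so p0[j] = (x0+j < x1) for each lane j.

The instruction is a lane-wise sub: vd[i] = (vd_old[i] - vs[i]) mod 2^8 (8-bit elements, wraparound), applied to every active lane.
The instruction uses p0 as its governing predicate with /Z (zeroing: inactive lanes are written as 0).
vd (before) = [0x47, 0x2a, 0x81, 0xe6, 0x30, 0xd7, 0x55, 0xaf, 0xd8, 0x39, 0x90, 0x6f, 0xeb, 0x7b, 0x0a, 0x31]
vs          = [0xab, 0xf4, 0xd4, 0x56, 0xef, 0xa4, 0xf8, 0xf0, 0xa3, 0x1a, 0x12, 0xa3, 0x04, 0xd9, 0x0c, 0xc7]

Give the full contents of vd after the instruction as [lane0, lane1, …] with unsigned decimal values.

128-bit reg / 8-bit elem → 16 lanes
active while 38+j < 45, i.e. j ∈ [0,7) capped at 16 ⇒ 7
  i=0: sub(0x47,0xab) → 156
  i=1: sub(0x2a,0xf4) → 54
  i=2: sub(0x81,0xd4) → 173
  i=3: sub(0xe6,0x56) → 144
  i=4: sub(0x30,0xef) → 65
  i=5: sub(0xd7,0xa4) → 51
  i=6: sub(0x55,0xf8) → 93
  i=7: tail/zero → 0
  i=8: tail/zero → 0
  i=9: tail/zero → 0
  i=10: tail/zero → 0
  i=11: tail/zero → 0
  i=12: tail/zero → 0
  i=13: tail/zero → 0
  i=14: tail/zero → 0
  i=15: tail/zero → 0

vd = [156, 54, 173, 144, 65, 51, 93, 0, 0, 0, 0, 0, 0, 0, 0, 0]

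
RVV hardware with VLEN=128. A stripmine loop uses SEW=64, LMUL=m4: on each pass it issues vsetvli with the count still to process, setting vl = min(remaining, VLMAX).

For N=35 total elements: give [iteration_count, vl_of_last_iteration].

[iterations, last_vl] = [5, 3]

VLMAX = (128 × 4) / 64 = 8 lanes
iterations = ceil(35/8) = 5; final-pass vl = 3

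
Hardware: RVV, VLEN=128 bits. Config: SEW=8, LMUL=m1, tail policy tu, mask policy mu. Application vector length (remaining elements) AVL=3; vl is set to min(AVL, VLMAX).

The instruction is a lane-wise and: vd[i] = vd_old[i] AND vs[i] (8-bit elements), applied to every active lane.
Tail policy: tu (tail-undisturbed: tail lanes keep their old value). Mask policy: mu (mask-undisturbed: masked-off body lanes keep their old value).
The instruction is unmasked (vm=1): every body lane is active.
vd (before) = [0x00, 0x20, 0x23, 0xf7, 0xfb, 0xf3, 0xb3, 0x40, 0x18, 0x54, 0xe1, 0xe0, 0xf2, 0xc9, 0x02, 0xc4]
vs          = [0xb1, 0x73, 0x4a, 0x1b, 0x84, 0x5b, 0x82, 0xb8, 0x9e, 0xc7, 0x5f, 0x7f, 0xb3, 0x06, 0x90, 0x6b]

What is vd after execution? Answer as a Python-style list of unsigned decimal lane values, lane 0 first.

vd = [0, 32, 2, 247, 251, 243, 179, 64, 24, 84, 225, 224, 242, 201, 2, 196]

VLMAX = VLEN×LMUL/SEW = 128×1/8 = 16
vl = min(AVL, VLMAX) = min(3, 16) = 3
  i=0: and(0x00,0xb1) → 0
  i=1: and(0x20,0x73) → 32
  i=2: and(0x23,0x4a) → 2
  i=3: tail/keep → 247
  i=4: tail/keep → 251
  i=5: tail/keep → 243
  i=6: tail/keep → 179
  i=7: tail/keep → 64
  i=8: tail/keep → 24
  i=9: tail/keep → 84
  i=10: tail/keep → 225
  i=11: tail/keep → 224
  i=12: tail/keep → 242
  i=13: tail/keep → 201
  i=14: tail/keep → 2
  i=15: tail/keep → 196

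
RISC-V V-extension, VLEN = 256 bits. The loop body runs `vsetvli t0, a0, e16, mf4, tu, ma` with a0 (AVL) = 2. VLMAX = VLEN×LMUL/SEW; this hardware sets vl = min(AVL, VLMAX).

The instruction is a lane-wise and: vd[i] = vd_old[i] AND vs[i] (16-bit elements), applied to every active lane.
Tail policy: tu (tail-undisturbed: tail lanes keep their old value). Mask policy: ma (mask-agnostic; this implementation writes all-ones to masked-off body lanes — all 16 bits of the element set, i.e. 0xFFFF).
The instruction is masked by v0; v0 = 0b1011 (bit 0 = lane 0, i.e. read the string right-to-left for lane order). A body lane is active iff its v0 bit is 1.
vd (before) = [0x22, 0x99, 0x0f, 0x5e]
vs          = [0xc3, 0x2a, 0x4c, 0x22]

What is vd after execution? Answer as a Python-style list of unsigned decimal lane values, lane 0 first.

vd = [2, 8, 15, 94]

VLMAX = VLEN×LMUL/SEW = 256×1/4/16 = 4
vl = min(AVL, VLMAX) = min(2, 4) = 2
vd[0] and(0x22,0xc3) -> 0x02
vd[1] and(0x99,0x2a) -> 0x08
vd[2] tail/keep -> 0x0f
vd[3] tail/keep -> 0x5e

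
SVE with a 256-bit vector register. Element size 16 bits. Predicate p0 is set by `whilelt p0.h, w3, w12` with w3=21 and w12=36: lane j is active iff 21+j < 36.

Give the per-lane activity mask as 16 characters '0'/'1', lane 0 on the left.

predicate = 1111111111111110

lane count: 256 div 16 = 16
active while 21+j < 36, i.e. j ∈ [0,15) capped at 16 ⇒ 15
bits (lane 0 leftmost): 1111111111111110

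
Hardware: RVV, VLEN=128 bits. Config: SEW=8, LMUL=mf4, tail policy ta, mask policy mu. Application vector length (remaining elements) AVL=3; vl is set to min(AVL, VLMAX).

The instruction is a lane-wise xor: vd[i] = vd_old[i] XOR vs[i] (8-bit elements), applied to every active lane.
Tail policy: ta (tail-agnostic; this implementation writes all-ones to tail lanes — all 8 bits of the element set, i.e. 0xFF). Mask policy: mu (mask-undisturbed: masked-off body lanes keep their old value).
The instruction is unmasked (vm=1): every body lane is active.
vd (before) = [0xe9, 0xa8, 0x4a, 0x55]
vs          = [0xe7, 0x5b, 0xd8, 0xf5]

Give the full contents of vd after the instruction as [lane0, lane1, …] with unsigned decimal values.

VLMAX = (128 × 1/4) / 8 = 4 lanes
vl = min(AVL, VLMAX) = min(3, 4) = 3
[0] xor(0xe9,0xe7) = 0x0e
[1] xor(0xa8,0x5b) = 0xf3
[2] xor(0x4a,0xd8) = 0x92
[3] tail/ones = 0xff

vd = [14, 243, 146, 255]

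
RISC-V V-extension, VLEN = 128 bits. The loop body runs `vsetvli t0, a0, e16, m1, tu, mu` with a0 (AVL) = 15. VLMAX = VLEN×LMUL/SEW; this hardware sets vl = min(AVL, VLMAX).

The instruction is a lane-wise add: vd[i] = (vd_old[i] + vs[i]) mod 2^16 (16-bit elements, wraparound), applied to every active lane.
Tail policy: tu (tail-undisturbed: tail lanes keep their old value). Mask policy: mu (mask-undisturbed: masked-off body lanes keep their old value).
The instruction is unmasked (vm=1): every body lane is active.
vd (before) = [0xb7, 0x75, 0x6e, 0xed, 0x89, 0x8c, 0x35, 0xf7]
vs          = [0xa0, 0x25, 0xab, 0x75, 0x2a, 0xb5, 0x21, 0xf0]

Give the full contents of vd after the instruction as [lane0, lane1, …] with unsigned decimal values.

VLMAX = (128 × 1) / 16 = 8 lanes
vl ← min(15, 8) = 8
  i=0: add(0xb7,0xa0) → 343
  i=1: add(0x75,0x25) → 154
  i=2: add(0x6e,0xab) → 281
  i=3: add(0xed,0x75) → 354
  i=4: add(0x89,0x2a) → 179
  i=5: add(0x8c,0xb5) → 321
  i=6: add(0x35,0x21) → 86
  i=7: add(0xf7,0xf0) → 487

vd = [343, 154, 281, 354, 179, 321, 86, 487]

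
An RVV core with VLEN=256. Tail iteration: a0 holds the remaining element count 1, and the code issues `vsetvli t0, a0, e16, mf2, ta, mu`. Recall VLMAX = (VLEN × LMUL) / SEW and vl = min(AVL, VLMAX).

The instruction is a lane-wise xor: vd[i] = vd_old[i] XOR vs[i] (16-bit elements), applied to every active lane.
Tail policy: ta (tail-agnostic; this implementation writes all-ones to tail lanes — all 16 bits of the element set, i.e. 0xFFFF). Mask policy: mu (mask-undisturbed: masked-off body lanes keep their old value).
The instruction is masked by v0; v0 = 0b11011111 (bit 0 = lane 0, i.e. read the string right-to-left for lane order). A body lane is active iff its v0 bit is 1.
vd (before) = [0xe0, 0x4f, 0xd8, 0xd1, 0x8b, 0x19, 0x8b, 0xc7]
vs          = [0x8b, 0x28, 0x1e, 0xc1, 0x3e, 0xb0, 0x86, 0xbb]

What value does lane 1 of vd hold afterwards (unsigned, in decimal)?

vd[1] = 65535

VLMAX = (256 × 1/2) / 16 = 8 lanes
vl ← min(1, 8) = 1
  i=0: xor(0xe0,0x8b) → 107
  i=1: tail/ones → 65535
  i=2: tail/ones → 65535
  i=3: tail/ones → 65535
  i=4: tail/ones → 65535
  i=5: tail/ones → 65535
  i=6: tail/ones → 65535
  i=7: tail/ones → 65535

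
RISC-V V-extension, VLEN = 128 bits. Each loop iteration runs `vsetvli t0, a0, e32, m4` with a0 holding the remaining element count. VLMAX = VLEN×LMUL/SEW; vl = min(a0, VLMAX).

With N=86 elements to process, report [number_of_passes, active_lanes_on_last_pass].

[iterations, last_vl] = [6, 6]

lanes per group: 128·4/32 = 16
N=86: ⌈86/16⌉ = 6 iters; last vl = 86 − 5×16 = 6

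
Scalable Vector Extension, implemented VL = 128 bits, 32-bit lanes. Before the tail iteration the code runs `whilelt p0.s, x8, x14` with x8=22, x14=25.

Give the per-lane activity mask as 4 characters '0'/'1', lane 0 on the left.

predicate = 1110

lane count: 128 div 32 = 4
active while 22+j < 25, i.e. j ∈ [0,3) capped at 4 ⇒ 3
bits (lane 0 leftmost): 1110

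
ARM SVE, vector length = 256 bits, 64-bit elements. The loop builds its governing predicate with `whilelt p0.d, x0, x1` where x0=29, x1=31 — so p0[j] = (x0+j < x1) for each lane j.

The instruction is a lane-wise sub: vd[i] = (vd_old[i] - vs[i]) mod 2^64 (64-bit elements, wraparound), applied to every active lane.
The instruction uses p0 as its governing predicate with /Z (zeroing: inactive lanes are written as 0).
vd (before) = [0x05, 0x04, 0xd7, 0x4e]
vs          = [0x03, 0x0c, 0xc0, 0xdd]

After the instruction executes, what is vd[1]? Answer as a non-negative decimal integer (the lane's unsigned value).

register lanes = 256/64 = 4
whilelt: lane j active iff 29+j < 31 → j < 2 → 2 active
  i=0: sub(0x05,0x03) → 2
  i=1: sub(0x04,0x0c) → 18446744073709551608
  i=2: tail/zero → 0
  i=3: tail/zero → 0

vd[1] = 18446744073709551608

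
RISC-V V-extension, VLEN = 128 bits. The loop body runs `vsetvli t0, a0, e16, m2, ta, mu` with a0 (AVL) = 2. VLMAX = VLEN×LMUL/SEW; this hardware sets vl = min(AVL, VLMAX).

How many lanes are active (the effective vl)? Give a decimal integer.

lanes per group: 128·2/16 = 16
AVL=2 ≤ VLMAX=16, so vl = 2

vl = 2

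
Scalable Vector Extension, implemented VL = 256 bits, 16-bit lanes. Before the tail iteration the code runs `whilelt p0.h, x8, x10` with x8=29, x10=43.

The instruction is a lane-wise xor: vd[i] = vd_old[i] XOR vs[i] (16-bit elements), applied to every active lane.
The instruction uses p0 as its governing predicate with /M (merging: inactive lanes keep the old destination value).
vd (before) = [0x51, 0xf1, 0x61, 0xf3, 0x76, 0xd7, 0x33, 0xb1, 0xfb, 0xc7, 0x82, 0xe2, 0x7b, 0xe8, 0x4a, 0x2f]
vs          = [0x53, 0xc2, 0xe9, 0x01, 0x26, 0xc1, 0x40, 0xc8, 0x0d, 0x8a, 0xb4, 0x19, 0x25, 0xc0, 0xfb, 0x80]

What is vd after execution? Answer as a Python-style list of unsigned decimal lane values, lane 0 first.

vd = [2, 51, 136, 242, 80, 22, 115, 121, 246, 77, 54, 251, 94, 40, 74, 47]

256-bit reg / 16-bit elem → 16 lanes
p0[j] = (29+j < 43); true for j=0..13 → 14 lanes set
[0] xor(0x51,0x53) = 0x02
[1] xor(0xf1,0xc2) = 0x33
[2] xor(0x61,0xe9) = 0x88
[3] xor(0xf3,0x01) = 0xf2
[4] xor(0x76,0x26) = 0x50
[5] xor(0xd7,0xc1) = 0x16
[6] xor(0x33,0x40) = 0x73
[7] xor(0xb1,0xc8) = 0x79
[8] xor(0xfb,0x0d) = 0xf6
[9] xor(0xc7,0x8a) = 0x4d
[10] xor(0x82,0xb4) = 0x36
[11] xor(0xe2,0x19) = 0xfb
[12] xor(0x7b,0x25) = 0x5e
[13] xor(0xe8,0xc0) = 0x28
[14] tail/keep = 0x4a
[15] tail/keep = 0x2f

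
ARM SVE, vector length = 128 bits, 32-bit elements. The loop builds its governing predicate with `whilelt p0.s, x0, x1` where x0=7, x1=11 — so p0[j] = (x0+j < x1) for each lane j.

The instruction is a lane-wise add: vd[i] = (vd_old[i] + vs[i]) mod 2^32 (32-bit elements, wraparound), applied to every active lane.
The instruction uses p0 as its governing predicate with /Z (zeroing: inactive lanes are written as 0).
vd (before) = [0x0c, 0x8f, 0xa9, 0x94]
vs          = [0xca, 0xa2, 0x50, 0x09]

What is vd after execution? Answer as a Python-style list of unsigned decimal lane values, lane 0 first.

vd = [214, 305, 249, 157]

register lanes = 128/32 = 4
p0[j] = (7+j < 11); true for j=0..3 → 4 lanes set
lane  0: add(0x0c,0xca) ⇒ 0xd6
lane  1: add(0x8f,0xa2) ⇒ 0x131
lane  2: add(0xa9,0x50) ⇒ 0xf9
lane  3: add(0x94,0x09) ⇒ 0x9d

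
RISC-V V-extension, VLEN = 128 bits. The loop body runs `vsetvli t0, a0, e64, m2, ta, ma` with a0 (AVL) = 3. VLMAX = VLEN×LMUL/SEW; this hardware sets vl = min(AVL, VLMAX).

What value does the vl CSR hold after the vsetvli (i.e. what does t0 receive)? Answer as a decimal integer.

VLMAX = VLEN×LMUL/SEW = 128×2/64 = 4
AVL=3 ≤ VLMAX=4, so vl = 3

vl = 3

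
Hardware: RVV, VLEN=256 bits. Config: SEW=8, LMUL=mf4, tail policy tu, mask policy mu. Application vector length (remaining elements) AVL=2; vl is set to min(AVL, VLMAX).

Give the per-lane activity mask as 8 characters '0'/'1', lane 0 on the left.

VLMAX = VLEN×LMUL/SEW = 256×1/4/8 = 8
AVL=2 ≤ VLMAX=8, so vl = 2
bits (lane 0 leftmost): 11000000

predicate = 11000000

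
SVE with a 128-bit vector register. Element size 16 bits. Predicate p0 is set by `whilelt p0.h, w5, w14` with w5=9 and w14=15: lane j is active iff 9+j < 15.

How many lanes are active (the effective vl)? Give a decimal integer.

vl = 6

128-bit reg / 16-bit elem → 8 lanes
p0[j] = (9+j < 15); true for j=0..5 → 6 lanes set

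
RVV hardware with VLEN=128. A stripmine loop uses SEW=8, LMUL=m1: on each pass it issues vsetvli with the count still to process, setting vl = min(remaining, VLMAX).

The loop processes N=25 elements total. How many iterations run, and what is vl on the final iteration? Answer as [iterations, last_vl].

lanes per group: 128·1/8 = 16
25 elements at 16/iter → 2 passes, remainder 9 on the last

[iterations, last_vl] = [2, 9]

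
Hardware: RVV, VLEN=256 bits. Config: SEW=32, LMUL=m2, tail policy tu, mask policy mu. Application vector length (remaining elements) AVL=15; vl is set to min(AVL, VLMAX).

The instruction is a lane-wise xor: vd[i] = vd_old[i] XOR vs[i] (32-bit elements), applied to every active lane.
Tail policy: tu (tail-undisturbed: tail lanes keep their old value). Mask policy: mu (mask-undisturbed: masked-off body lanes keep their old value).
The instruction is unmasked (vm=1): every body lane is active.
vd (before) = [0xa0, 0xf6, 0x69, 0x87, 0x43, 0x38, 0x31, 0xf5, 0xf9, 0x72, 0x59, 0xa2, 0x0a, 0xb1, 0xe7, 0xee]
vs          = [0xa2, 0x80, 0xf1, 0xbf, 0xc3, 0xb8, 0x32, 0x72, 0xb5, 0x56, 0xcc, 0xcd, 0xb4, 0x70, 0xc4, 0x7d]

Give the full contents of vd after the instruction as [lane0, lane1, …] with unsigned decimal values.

vd = [2, 118, 152, 56, 128, 128, 3, 135, 76, 36, 149, 111, 190, 193, 35, 238]

VLMAX = (256 × 2) / 32 = 16 lanes
AVL=15 ≤ VLMAX=16, so vl = 15
vd[0] xor(0xa0,0xa2) -> 0x02
vd[1] xor(0xf6,0x80) -> 0x76
vd[2] xor(0x69,0xf1) -> 0x98
vd[3] xor(0x87,0xbf) -> 0x38
vd[4] xor(0x43,0xc3) -> 0x80
vd[5] xor(0x38,0xb8) -> 0x80
vd[6] xor(0x31,0x32) -> 0x03
vd[7] xor(0xf5,0x72) -> 0x87
vd[8] xor(0xf9,0xb5) -> 0x4c
vd[9] xor(0x72,0x56) -> 0x24
vd[10] xor(0x59,0xcc) -> 0x95
vd[11] xor(0xa2,0xcd) -> 0x6f
vd[12] xor(0x0a,0xb4) -> 0xbe
vd[13] xor(0xb1,0x70) -> 0xc1
vd[14] xor(0xe7,0xc4) -> 0x23
vd[15] tail/keep -> 0xee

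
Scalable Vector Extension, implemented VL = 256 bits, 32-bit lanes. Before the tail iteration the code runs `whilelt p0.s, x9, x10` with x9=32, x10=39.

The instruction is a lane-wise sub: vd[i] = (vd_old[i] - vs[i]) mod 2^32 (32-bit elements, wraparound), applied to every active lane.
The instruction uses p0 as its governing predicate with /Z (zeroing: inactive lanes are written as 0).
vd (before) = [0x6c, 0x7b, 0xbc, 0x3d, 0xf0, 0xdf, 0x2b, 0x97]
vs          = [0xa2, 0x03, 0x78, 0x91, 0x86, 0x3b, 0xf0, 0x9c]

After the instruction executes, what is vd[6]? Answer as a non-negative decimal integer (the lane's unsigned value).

lane count: 256 div 32 = 8
p0[j] = (32+j < 39); true for j=0..6 → 7 lanes set
vd[0] sub(0x6c,0xa2) -> 0xffffffca
vd[1] sub(0x7b,0x03) -> 0x78
vd[2] sub(0xbc,0x78) -> 0x44
vd[3] sub(0x3d,0x91) -> 0xffffffac
vd[4] sub(0xf0,0x86) -> 0x6a
vd[5] sub(0xdf,0x3b) -> 0xa4
vd[6] sub(0x2b,0xf0) -> 0xffffff3b
vd[7] tail/zero -> 0x00

vd[6] = 4294967099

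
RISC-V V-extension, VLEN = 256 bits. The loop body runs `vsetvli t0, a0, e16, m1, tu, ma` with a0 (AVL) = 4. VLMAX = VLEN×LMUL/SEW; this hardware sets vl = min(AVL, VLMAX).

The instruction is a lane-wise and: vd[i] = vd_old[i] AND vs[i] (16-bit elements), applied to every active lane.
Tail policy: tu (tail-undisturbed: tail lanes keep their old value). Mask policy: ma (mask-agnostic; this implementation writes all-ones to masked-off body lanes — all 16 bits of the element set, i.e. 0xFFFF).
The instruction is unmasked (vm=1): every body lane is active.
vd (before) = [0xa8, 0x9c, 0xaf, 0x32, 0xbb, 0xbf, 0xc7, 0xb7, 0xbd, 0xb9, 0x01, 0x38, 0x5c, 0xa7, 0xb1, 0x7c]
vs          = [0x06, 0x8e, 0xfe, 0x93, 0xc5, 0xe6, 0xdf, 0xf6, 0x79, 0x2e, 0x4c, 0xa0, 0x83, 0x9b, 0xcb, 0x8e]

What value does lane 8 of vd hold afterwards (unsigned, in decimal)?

vd[8] = 189

VLMAX = (256 × 1) / 16 = 16 lanes
vl = min(AVL, VLMAX) = min(4, 16) = 4
vd[0] and(0xa8,0x06) -> 0x00
vd[1] and(0x9c,0x8e) -> 0x8c
vd[2] and(0xaf,0xfe) -> 0xae
vd[3] and(0x32,0x93) -> 0x12
vd[4] tail/keep -> 0xbb
vd[5] tail/keep -> 0xbf
vd[6] tail/keep -> 0xc7
vd[7] tail/keep -> 0xb7
vd[8] tail/keep -> 0xbd
vd[9] tail/keep -> 0xb9
vd[10] tail/keep -> 0x01
vd[11] tail/keep -> 0x38
vd[12] tail/keep -> 0x5c
vd[13] tail/keep -> 0xa7
vd[14] tail/keep -> 0xb1
vd[15] tail/keep -> 0x7c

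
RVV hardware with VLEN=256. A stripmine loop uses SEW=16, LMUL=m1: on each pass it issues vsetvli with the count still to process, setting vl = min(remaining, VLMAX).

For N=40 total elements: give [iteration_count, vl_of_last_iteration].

[iterations, last_vl] = [3, 8]

lanes per group: 256·1/16 = 16
40 elements at 16/iter → 3 passes, remainder 8 on the last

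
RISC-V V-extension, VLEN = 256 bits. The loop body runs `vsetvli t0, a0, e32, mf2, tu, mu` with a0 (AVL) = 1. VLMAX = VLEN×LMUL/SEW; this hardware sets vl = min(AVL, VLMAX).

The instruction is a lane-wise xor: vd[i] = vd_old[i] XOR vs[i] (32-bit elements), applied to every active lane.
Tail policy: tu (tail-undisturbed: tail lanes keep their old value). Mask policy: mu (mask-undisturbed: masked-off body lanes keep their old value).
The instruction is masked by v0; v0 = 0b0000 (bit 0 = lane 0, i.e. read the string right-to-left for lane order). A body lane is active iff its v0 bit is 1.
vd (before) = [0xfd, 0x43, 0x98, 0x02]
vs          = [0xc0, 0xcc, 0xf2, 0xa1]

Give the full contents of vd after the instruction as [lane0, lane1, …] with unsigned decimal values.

vd = [253, 67, 152, 2]

VLMAX = (256 × 1/2) / 32 = 4 lanes
vl = min(AVL, VLMAX) = min(1, 4) = 1
  i=0: mask-off/keep → 253
  i=1: tail/keep → 67
  i=2: tail/keep → 152
  i=3: tail/keep → 2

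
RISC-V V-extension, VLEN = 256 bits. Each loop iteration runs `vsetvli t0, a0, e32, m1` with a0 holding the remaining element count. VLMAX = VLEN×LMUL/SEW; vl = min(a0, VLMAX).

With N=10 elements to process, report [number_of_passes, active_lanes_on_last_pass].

VLMAX = VLEN×LMUL/SEW = 256×1/32 = 8
N=10: ⌈10/8⌉ = 2 iters; last vl = 10 − 1×8 = 2

[iterations, last_vl] = [2, 2]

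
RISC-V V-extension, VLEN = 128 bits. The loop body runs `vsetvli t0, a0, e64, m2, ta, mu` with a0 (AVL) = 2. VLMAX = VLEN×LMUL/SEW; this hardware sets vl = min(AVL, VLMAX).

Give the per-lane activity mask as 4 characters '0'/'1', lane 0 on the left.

predicate = 1100

VLMAX = (128 × 2) / 64 = 4 lanes
vl ← min(2, 4) = 2
bits (lane 0 leftmost): 1100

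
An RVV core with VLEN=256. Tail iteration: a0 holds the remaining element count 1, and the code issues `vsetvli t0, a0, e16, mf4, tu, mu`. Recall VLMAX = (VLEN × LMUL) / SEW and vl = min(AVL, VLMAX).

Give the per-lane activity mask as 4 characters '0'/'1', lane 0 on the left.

VLMAX = VLEN×LMUL/SEW = 256×1/4/16 = 4
vl ← min(1, 4) = 1
bits (lane 0 leftmost): 1000

predicate = 1000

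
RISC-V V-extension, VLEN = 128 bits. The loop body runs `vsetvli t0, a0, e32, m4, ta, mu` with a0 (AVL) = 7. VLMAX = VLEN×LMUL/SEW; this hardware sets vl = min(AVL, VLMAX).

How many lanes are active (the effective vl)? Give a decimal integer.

vl = 7

VLMAX = VLEN×LMUL/SEW = 128×4/32 = 16
vl ← min(7, 16) = 7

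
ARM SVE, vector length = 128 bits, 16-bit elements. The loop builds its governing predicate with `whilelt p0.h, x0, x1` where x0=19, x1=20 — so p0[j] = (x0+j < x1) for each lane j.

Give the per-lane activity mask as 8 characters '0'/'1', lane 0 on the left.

predicate = 10000000

lane count: 128 div 16 = 8
whilelt: lane j active iff 19+j < 20 → j < 1 → 1 active
bits (lane 0 leftmost): 10000000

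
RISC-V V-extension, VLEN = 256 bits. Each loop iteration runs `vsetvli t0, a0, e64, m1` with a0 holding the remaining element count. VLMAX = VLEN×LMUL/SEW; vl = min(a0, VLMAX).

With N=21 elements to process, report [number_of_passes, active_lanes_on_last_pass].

VLMAX = VLEN×LMUL/SEW = 256×1/64 = 4
iterations = ceil(21/4) = 6; final-pass vl = 1

[iterations, last_vl] = [6, 1]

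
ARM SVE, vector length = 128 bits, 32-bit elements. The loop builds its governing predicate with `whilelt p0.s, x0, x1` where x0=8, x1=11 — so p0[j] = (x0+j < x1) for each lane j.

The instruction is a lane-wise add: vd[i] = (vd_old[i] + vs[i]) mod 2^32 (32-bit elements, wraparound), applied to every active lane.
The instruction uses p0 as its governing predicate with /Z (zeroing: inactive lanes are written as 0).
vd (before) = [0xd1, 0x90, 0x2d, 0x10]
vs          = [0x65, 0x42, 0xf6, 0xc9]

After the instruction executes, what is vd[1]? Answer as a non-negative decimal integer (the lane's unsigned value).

register lanes = 128/32 = 4
p0[j] = (8+j < 11); true for j=0..2 → 3 lanes set
[0] add(0xd1,0x65) = 0x136
[1] add(0x90,0x42) = 0xd2
[2] add(0x2d,0xf6) = 0x123
[3] tail/zero = 0x00

vd[1] = 210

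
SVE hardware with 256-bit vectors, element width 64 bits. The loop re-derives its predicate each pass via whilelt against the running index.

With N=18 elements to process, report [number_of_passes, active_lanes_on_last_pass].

[iterations, last_vl] = [5, 2]

register lanes = 256/64 = 4
N=18: ⌈18/4⌉ = 5 iters; last vl = 18 − 4×4 = 2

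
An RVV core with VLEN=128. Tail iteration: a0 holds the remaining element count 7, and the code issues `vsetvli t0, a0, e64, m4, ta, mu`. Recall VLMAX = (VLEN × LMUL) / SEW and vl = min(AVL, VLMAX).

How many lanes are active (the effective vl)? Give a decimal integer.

lanes per group: 128·4/64 = 8
AVL=7 ≤ VLMAX=8, so vl = 7

vl = 7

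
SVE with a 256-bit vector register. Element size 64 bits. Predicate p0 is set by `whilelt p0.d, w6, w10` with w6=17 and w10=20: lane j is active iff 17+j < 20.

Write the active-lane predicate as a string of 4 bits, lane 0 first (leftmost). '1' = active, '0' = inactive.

predicate = 1110

register lanes = 256/64 = 4
p0[j] = (17+j < 20); true for j=0..2 → 3 lanes set
bits (lane 0 leftmost): 1110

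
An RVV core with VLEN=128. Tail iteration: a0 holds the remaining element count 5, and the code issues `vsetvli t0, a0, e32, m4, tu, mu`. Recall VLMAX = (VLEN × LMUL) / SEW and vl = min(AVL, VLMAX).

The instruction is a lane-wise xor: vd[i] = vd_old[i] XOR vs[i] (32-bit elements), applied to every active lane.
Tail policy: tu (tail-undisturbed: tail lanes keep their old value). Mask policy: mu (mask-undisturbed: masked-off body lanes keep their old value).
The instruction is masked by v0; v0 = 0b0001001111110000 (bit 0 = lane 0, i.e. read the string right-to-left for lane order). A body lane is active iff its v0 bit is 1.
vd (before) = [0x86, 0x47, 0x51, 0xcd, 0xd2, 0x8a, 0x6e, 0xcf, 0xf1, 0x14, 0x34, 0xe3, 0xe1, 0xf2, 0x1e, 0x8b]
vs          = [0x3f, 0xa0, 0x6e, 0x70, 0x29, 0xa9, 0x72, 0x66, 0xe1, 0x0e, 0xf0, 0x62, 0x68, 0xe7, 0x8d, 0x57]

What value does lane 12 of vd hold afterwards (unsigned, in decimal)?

vd[12] = 225

VLMAX = (128 × 4) / 32 = 16 lanes
vl = min(AVL, VLMAX) = min(5, 16) = 5
vd[0] mask-off/keep -> 0x86
vd[1] mask-off/keep -> 0x47
vd[2] mask-off/keep -> 0x51
vd[3] mask-off/keep -> 0xcd
vd[4] xor(0xd2,0x29) -> 0xfb
vd[5] tail/keep -> 0x8a
vd[6] tail/keep -> 0x6e
vd[7] tail/keep -> 0xcf
vd[8] tail/keep -> 0xf1
vd[9] tail/keep -> 0x14
vd[10] tail/keep -> 0x34
vd[11] tail/keep -> 0xe3
vd[12] tail/keep -> 0xe1
vd[13] tail/keep -> 0xf2
vd[14] tail/keep -> 0x1e
vd[15] tail/keep -> 0x8b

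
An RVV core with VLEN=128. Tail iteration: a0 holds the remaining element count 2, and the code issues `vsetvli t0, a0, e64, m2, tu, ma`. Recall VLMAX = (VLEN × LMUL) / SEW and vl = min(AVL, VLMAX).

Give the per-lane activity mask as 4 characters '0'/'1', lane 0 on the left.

VLMAX = VLEN×LMUL/SEW = 128×2/64 = 4
vl ← min(2, 4) = 2
bits (lane 0 leftmost): 1100

predicate = 1100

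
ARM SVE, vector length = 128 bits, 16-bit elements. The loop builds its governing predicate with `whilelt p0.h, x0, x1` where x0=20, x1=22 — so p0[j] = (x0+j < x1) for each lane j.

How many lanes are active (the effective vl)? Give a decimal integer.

vl = 2

register lanes = 128/16 = 8
p0[j] = (20+j < 22); true for j=0..1 → 2 lanes set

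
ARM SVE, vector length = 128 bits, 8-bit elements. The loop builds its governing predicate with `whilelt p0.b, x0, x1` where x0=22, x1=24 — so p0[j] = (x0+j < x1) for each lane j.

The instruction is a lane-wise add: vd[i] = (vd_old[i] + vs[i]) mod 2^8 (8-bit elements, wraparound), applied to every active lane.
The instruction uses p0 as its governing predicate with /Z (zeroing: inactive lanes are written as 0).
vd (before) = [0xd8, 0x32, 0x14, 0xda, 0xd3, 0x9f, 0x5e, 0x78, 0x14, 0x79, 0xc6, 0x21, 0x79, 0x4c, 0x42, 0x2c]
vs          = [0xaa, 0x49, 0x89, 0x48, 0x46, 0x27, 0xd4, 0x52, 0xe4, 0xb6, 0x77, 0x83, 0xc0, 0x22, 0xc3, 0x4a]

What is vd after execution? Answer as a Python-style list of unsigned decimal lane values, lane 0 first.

vd = [130, 123, 0, 0, 0, 0, 0, 0, 0, 0, 0, 0, 0, 0, 0, 0]

lane count: 128 div 8 = 16
whilelt: lane j active iff 22+j < 24 → j < 2 → 2 active
  i=0: add(0xd8,0xaa) → 130
  i=1: add(0x32,0x49) → 123
  i=2: tail/zero → 0
  i=3: tail/zero → 0
  i=4: tail/zero → 0
  i=5: tail/zero → 0
  i=6: tail/zero → 0
  i=7: tail/zero → 0
  i=8: tail/zero → 0
  i=9: tail/zero → 0
  i=10: tail/zero → 0
  i=11: tail/zero → 0
  i=12: tail/zero → 0
  i=13: tail/zero → 0
  i=14: tail/zero → 0
  i=15: tail/zero → 0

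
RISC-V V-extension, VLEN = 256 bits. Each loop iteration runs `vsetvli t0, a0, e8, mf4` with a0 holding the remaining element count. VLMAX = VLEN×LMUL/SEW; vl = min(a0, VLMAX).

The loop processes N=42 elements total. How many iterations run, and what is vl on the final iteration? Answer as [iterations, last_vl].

[iterations, last_vl] = [6, 2]

VLMAX = (256 × 1/4) / 8 = 8 lanes
iterations = ceil(42/8) = 6; final-pass vl = 2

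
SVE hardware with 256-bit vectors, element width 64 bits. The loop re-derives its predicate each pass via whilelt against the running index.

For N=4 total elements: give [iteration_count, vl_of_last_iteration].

lane count: 256 div 64 = 4
iterations = ceil(4/4) = 1; final-pass vl = 4

[iterations, last_vl] = [1, 4]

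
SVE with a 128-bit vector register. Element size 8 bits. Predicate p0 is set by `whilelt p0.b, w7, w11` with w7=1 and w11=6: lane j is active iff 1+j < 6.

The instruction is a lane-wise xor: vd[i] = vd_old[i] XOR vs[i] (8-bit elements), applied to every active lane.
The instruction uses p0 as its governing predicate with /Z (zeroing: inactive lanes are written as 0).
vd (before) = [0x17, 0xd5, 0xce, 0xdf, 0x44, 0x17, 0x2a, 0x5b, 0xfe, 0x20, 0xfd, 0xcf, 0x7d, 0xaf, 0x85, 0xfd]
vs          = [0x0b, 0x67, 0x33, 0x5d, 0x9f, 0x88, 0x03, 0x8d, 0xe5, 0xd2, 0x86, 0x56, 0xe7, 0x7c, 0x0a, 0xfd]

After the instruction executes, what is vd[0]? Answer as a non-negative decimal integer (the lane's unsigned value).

vd[0] = 28

128-bit reg / 8-bit elem → 16 lanes
p0[j] = (1+j < 6); true for j=0..4 → 5 lanes set
[0] xor(0x17,0x0b) = 0x1c
[1] xor(0xd5,0x67) = 0xb2
[2] xor(0xce,0x33) = 0xfd
[3] xor(0xdf,0x5d) = 0x82
[4] xor(0x44,0x9f) = 0xdb
[5] tail/zero = 0x00
[6] tail/zero = 0x00
[7] tail/zero = 0x00
[8] tail/zero = 0x00
[9] tail/zero = 0x00
[10] tail/zero = 0x00
[11] tail/zero = 0x00
[12] tail/zero = 0x00
[13] tail/zero = 0x00
[14] tail/zero = 0x00
[15] tail/zero = 0x00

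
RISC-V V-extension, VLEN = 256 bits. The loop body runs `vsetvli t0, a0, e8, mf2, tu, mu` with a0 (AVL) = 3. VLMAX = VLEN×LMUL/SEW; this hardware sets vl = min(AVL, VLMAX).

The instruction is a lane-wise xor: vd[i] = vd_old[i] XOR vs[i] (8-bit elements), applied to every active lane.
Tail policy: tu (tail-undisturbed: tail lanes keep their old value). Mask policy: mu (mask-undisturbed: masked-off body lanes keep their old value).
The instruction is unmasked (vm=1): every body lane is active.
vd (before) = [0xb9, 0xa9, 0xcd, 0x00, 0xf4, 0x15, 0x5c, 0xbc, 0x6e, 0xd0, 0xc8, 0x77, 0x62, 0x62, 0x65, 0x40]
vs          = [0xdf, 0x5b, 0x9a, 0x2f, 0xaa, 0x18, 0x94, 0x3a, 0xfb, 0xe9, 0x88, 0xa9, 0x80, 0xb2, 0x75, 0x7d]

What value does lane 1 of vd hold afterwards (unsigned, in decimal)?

VLMAX = VLEN×LMUL/SEW = 256×1/2/8 = 16
AVL=3 ≤ VLMAX=16, so vl = 3
  i=0: xor(0xb9,0xdf) → 102
  i=1: xor(0xa9,0x5b) → 242
  i=2: xor(0xcd,0x9a) → 87
  i=3: tail/keep → 0
  i=4: tail/keep → 244
  i=5: tail/keep → 21
  i=6: tail/keep → 92
  i=7: tail/keep → 188
  i=8: tail/keep → 110
  i=9: tail/keep → 208
  i=10: tail/keep → 200
  i=11: tail/keep → 119
  i=12: tail/keep → 98
  i=13: tail/keep → 98
  i=14: tail/keep → 101
  i=15: tail/keep → 64

vd[1] = 242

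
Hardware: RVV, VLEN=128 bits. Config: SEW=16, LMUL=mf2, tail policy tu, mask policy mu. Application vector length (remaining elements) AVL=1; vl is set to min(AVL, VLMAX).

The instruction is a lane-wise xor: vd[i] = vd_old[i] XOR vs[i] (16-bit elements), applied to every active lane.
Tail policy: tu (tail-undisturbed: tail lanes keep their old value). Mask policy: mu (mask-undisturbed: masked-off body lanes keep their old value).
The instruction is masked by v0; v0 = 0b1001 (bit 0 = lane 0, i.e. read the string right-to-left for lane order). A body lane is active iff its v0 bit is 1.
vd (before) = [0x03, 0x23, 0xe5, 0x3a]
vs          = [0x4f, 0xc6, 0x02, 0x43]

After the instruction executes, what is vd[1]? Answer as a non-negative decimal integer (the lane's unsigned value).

vd[1] = 35

VLMAX = VLEN×LMUL/SEW = 128×1/2/16 = 4
vl = min(AVL, VLMAX) = min(1, 4) = 1
lane  0: xor(0x03,0x4f) ⇒ 0x4c
lane  1: tail/keep ⇒ 0x23
lane  2: tail/keep ⇒ 0xe5
lane  3: tail/keep ⇒ 0x3a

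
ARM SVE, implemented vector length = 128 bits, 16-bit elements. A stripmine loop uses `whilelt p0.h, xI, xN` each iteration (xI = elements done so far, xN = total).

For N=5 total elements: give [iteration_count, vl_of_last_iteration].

[iterations, last_vl] = [1, 5]

register lanes = 128/16 = 8
N=5: ⌈5/8⌉ = 1 iters; last vl = 5 − 0×8 = 5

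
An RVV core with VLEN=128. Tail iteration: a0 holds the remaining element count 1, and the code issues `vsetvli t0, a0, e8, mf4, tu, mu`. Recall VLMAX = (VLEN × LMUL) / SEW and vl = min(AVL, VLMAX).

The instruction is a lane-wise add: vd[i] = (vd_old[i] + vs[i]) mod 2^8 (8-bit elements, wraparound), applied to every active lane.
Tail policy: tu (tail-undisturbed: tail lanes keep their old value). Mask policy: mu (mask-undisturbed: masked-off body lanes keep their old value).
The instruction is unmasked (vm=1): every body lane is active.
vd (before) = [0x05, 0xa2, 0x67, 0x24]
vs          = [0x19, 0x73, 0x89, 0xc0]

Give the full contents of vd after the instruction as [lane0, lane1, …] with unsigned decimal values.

VLMAX = (128 × 1/4) / 8 = 4 lanes
vl = min(AVL, VLMAX) = min(1, 4) = 1
  i=0: add(0x05,0x19) → 30
  i=1: tail/keep → 162
  i=2: tail/keep → 103
  i=3: tail/keep → 36

vd = [30, 162, 103, 36]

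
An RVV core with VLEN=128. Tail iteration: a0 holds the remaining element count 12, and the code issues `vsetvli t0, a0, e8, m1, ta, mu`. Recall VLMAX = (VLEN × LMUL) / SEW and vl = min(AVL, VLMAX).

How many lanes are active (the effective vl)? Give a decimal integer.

lanes per group: 128·1/8 = 16
vl ← min(12, 16) = 12

vl = 12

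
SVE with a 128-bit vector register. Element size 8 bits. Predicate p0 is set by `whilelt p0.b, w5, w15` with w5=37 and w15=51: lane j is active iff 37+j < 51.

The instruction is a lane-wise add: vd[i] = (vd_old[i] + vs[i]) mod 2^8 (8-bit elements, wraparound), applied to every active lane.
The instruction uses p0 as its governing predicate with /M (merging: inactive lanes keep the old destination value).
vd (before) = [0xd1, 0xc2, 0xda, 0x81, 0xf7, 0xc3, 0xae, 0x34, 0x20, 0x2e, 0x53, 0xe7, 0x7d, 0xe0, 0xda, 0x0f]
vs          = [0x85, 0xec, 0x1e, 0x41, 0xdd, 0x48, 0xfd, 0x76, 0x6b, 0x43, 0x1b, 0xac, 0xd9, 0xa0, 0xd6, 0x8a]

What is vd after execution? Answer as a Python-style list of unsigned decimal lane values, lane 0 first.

vd = [86, 174, 248, 194, 212, 11, 171, 170, 139, 113, 110, 147, 86, 128, 218, 15]

lane count: 128 div 8 = 16
active while 37+j < 51, i.e. j ∈ [0,14) capped at 16 ⇒ 14
vd[0] add(0xd1,0x85) -> 0x56
vd[1] add(0xc2,0xec) -> 0xae
vd[2] add(0xda,0x1e) -> 0xf8
vd[3] add(0x81,0x41) -> 0xc2
vd[4] add(0xf7,0xdd) -> 0xd4
vd[5] add(0xc3,0x48) -> 0x0b
vd[6] add(0xae,0xfd) -> 0xab
vd[7] add(0x34,0x76) -> 0xaa
vd[8] add(0x20,0x6b) -> 0x8b
vd[9] add(0x2e,0x43) -> 0x71
vd[10] add(0x53,0x1b) -> 0x6e
vd[11] add(0xe7,0xac) -> 0x93
vd[12] add(0x7d,0xd9) -> 0x56
vd[13] add(0xe0,0xa0) -> 0x80
vd[14] tail/keep -> 0xda
vd[15] tail/keep -> 0x0f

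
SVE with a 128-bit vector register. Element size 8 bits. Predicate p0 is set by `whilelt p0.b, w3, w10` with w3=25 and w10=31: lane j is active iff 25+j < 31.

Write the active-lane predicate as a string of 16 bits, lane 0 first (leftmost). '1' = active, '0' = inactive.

predicate = 1111110000000000

register lanes = 128/8 = 16
active while 25+j < 31, i.e. j ∈ [0,6) capped at 16 ⇒ 6
bits (lane 0 leftmost): 1111110000000000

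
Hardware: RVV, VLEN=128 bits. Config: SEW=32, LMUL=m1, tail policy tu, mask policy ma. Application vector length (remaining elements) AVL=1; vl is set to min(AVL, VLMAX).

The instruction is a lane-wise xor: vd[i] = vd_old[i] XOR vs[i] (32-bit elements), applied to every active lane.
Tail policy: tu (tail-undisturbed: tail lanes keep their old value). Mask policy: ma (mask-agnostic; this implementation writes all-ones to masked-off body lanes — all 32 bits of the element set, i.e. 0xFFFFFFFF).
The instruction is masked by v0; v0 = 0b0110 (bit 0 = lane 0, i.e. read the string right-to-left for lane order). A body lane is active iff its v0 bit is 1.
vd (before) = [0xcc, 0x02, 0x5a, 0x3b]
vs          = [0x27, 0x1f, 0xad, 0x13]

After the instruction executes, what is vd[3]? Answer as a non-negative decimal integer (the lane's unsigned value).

vd[3] = 59

VLMAX = VLEN×LMUL/SEW = 128×1/32 = 4
AVL=1 ≤ VLMAX=4, so vl = 1
lane  0: mask-off/ones ⇒ 0xffffffff
lane  1: tail/keep ⇒ 0x02
lane  2: tail/keep ⇒ 0x5a
lane  3: tail/keep ⇒ 0x3b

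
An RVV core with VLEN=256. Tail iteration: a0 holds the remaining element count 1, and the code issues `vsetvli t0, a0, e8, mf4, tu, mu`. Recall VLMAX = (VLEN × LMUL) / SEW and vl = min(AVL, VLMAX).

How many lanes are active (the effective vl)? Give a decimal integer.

VLMAX = (256 × 1/4) / 8 = 8 lanes
vl = min(AVL, VLMAX) = min(1, 8) = 1

vl = 1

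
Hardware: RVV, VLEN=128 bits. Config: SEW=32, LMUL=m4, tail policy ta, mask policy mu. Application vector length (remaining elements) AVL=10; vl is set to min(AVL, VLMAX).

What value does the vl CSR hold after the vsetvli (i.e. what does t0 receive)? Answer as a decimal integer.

VLMAX = VLEN×LMUL/SEW = 128×4/32 = 16
AVL=10 ≤ VLMAX=16, so vl = 10

vl = 10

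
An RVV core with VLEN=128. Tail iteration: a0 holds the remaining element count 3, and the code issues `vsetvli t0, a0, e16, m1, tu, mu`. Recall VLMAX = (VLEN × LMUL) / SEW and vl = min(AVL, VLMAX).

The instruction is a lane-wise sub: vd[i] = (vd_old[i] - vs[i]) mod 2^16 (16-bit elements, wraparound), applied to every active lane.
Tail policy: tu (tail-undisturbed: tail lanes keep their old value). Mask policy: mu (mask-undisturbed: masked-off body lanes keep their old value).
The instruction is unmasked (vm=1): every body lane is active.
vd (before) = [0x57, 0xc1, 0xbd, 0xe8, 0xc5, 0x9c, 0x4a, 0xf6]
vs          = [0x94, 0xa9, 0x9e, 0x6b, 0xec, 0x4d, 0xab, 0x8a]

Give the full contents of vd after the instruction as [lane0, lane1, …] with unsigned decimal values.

vd = [65475, 24, 31, 232, 197, 156, 74, 246]

VLMAX = VLEN×LMUL/SEW = 128×1/16 = 8
vl = min(AVL, VLMAX) = min(3, 8) = 3
vd[0] sub(0x57,0x94) -> 0xffc3
vd[1] sub(0xc1,0xa9) -> 0x18
vd[2] sub(0xbd,0x9e) -> 0x1f
vd[3] tail/keep -> 0xe8
vd[4] tail/keep -> 0xc5
vd[5] tail/keep -> 0x9c
vd[6] tail/keep -> 0x4a
vd[7] tail/keep -> 0xf6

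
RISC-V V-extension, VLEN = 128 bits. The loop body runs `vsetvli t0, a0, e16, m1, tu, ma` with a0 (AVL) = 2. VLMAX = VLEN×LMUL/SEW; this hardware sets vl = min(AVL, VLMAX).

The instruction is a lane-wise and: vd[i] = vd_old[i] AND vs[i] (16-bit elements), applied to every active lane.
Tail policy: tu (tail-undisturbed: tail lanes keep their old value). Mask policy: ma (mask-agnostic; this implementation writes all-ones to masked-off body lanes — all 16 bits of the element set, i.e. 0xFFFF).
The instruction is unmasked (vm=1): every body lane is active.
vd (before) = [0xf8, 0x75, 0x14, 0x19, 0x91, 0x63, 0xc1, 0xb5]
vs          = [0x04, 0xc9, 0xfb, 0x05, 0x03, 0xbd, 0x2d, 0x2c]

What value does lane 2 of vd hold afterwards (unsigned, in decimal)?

vd[2] = 20

VLMAX = (128 × 1) / 16 = 8 lanes
AVL=2 ≤ VLMAX=8, so vl = 2
  i=0: and(0xf8,0x04) → 0
  i=1: and(0x75,0xc9) → 65
  i=2: tail/keep → 20
  i=3: tail/keep → 25
  i=4: tail/keep → 145
  i=5: tail/keep → 99
  i=6: tail/keep → 193
  i=7: tail/keep → 181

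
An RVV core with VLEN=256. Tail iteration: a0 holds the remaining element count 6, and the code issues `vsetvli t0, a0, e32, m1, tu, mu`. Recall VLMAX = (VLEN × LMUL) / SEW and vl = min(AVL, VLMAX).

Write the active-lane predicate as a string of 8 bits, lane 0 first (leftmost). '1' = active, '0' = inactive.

predicate = 11111100

lanes per group: 256·1/32 = 8
AVL=6 ≤ VLMAX=8, so vl = 6
bits (lane 0 leftmost): 11111100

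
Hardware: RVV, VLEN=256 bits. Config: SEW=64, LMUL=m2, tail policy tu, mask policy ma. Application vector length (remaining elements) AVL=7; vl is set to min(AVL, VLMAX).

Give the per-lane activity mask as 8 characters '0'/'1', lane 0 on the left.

VLMAX = (256 × 2) / 64 = 8 lanes
AVL=7 ≤ VLMAX=8, so vl = 7
bits (lane 0 leftmost): 11111110

predicate = 11111110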